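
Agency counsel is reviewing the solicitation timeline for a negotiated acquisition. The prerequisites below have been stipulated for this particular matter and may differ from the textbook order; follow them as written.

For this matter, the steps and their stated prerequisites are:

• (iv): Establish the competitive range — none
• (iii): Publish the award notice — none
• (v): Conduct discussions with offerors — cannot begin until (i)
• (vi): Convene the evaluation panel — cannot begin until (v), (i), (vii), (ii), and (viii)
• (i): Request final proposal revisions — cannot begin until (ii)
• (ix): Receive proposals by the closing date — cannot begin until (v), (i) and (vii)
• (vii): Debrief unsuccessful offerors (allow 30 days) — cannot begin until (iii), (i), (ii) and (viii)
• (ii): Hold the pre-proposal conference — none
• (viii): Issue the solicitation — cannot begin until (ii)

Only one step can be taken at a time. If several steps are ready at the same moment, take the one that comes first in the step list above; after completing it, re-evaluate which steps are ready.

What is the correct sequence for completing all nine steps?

(iv) → (iii) → (ii) → (i) → (v) → (viii) → (vii) → (vi) → (ix)

Nothing is required for (iv), (iii) and (ii). (iv) is listed earlier → (iv) first.
Now (iii) and (ii) have their prerequisites met. (iii) is listed earlier, so (iii) next.
That leaves (ii) as the only ready step → (ii).
Now (i) and (viii) have their prerequisites met. (i) is listed earlier, so (i) next.
(v) and (viii) are both available; (v) is listed earlier → (v).
(viii) needed (ii), now all done → (viii).
(vii) needed (iii), (i), (ii) and (viii), now all done → (vii).
Now (vi) and (ix) have their prerequisites met. (vi) is listed earlier, so (vi) next.
(ix) needed (v), (i) and (vii), now all done → (ix).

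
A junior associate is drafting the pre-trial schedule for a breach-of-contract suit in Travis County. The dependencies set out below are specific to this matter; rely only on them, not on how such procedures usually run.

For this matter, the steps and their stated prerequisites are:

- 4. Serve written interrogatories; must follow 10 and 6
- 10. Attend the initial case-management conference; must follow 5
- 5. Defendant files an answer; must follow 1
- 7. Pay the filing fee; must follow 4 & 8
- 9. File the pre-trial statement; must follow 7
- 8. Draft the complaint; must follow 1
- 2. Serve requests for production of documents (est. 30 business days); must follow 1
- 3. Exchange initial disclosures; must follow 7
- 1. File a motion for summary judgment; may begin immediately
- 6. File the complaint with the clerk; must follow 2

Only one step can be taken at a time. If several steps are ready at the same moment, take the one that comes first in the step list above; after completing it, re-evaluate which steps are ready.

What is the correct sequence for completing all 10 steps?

1 has no prerequisites → 1 first.
Now 5, 8 and 2 have their prerequisites met. 5 is listed earlier, so 5 next.
Ready: 10, 8 and 2. 10 is listed earlier → 10.
8 and 2 are both available; 8 is listed earlier → 8.
2 is the only step now ready → 2.
6 needed 2, now all done → 6.
4 needed 10 and 6, now all done → 4.
7 needed 4 and 8, now all done → 7.
9 and 3 are both available; 9 is listed earlier → 9.
Next only 3 has its prerequisites met → 3.

1, 5, 10, 8, 2, 6, 4, 7, 9, 3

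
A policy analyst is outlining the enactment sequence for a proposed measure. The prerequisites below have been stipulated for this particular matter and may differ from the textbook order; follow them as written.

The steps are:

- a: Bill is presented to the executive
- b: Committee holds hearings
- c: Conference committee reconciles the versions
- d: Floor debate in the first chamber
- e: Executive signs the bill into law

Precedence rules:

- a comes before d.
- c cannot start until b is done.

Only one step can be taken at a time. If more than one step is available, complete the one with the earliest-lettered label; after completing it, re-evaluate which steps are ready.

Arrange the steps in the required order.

a, b, c, d, e

a, b and e have no prerequisites; a has the earlier label, so a is first.
d now also ready, so the ready set is {b, d, e}; b has the earlier label → b.
c now also ready, so the ready set is {c, d, e}; c has the earlier label → c.
Ready: d and e. d has the earlier label → d.
Next only e has its prerequisites met → e.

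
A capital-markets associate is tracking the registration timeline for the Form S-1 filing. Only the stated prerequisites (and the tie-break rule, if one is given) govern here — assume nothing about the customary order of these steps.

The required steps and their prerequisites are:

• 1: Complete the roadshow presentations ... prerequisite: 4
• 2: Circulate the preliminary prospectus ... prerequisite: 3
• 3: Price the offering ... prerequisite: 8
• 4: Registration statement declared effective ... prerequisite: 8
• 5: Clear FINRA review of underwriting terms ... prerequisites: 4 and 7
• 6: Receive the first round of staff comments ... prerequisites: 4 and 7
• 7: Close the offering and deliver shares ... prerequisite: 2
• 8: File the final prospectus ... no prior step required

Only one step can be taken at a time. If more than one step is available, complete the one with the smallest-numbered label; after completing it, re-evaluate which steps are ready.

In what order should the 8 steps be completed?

8 → 3 → 2 → 4 → 1 → 7 → 5 → 6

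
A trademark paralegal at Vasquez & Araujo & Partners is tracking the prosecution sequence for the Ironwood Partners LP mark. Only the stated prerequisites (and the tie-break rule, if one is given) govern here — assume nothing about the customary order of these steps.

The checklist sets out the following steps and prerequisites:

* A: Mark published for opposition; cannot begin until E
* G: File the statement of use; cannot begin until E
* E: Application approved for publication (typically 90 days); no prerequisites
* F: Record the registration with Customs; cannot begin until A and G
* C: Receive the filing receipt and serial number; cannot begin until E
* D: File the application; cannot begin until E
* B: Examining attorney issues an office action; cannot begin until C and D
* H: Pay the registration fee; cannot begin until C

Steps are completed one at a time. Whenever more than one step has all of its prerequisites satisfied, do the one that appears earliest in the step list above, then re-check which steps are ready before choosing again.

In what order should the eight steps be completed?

E is the only step with nothing outstanding, so it goes first.
A, G, C and D are all available; A is listed earlier → A.
Now G, C and D have their prerequisites met. G is listed earlier, so G next.
F now also ready, so the ready set is {F, C, D}; F is listed earlier → F.
C and D are both available; C is listed earlier → C.
H now also ready, so the ready set is {D, H}; D is listed earlier → D.
B and H are both available; B is listed earlier → B.
That leaves H as the only ready step → H.

E → A → G → F → C → D → B → H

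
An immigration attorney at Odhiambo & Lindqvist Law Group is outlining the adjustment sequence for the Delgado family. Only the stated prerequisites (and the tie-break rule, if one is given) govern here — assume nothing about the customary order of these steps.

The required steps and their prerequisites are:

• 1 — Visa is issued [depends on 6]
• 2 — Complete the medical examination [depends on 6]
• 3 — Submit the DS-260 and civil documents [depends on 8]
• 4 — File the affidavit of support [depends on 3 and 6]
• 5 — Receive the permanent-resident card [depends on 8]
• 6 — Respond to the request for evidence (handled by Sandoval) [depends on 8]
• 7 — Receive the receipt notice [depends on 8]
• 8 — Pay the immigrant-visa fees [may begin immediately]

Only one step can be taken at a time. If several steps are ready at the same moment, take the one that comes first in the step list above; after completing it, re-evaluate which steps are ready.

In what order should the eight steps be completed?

8 3 5 6 1 2 4 7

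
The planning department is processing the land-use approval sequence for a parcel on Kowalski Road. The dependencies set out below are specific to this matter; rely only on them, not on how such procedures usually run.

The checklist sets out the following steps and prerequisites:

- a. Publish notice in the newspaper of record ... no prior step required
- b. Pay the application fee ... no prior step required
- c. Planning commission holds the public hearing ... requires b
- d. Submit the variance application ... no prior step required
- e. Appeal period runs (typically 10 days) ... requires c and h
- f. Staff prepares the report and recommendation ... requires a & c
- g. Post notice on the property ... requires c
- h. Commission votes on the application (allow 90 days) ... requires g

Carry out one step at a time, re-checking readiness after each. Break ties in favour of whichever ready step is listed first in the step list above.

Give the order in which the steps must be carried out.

a → b → c → d → f → g → h → e

a, b and d have no prerequisites; a is listed earlier, so a is first.
Now b and d have their prerequisites met. b is listed earlier, so b next.
Ready: c and d. c is listed earlier → c.
Now d, f and g have their prerequisites met. d is listed earlier, so d next.
f and g are both available; f is listed earlier → f.
g needed c, now all done → g.
Next only h has its prerequisites met → h.
e needed c and h, now all done → e.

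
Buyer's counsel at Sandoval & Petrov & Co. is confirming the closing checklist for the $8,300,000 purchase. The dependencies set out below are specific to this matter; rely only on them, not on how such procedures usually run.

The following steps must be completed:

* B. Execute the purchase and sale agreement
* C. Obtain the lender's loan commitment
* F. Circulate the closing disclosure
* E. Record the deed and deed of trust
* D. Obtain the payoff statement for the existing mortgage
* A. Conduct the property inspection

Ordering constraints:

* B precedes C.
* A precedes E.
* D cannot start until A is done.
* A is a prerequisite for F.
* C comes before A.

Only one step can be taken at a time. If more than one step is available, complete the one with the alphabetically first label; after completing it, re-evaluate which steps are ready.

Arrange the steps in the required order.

B has no prerequisites → B first.
C is the only step now ready → C.
A needed C, now all done → A.
Ready: D, E and F. D has the earlier label → D.
Ready: E and F. E has the earlier label → E.
F is the only step now ready → F.

B, C, A, D, E, F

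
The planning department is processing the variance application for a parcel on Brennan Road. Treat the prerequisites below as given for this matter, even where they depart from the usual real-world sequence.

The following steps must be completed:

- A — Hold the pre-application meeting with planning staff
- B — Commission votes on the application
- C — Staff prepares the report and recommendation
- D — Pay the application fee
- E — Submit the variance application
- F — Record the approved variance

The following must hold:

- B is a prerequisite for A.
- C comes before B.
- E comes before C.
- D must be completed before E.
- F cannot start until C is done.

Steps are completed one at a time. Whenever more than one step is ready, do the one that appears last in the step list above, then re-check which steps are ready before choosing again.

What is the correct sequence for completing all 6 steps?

Only D has no prerequisites, so it is first.
E needed D, now all done → E.
That leaves C as the only ready step → C.
F and B are both available; F is listed later → F.
B needed C, now all done → B.
A needed B, now all done → A.

D, E, C, F, B, A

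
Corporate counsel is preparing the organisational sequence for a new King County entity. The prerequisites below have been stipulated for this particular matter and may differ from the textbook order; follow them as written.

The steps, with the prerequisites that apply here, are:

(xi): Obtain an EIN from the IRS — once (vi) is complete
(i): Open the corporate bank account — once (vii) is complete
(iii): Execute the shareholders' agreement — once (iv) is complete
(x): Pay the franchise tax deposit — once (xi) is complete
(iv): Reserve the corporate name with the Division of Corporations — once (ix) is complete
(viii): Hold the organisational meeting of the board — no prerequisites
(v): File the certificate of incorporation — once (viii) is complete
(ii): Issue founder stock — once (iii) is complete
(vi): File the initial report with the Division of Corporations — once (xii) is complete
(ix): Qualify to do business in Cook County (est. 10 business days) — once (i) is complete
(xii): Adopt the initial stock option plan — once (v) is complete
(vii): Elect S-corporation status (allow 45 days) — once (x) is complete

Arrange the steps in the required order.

Only (viii) has no prerequisites, so it is first.
(v) is the only step now ready → (v).
That leaves (xii) as the only ready step → (xii).
Next only (vi) has its prerequisites met → (vi).
(xi) needed (vi), now all done → (xi).
Next only (x) has its prerequisites met → (x).
Next only (vii) has its prerequisites met → (vii).
(i) needed (vii), now all done → (i).
(ix) is the only step now ready → (ix).
Next only (iv) has its prerequisites met → (iv).
Next only (iii) has its prerequisites met → (iii).
(ii) is the only step now ready → (ii).

(viii), (v), (xii), (vi), (xi), (x), (vii), (i), (ix), (iv), (iii), (ii)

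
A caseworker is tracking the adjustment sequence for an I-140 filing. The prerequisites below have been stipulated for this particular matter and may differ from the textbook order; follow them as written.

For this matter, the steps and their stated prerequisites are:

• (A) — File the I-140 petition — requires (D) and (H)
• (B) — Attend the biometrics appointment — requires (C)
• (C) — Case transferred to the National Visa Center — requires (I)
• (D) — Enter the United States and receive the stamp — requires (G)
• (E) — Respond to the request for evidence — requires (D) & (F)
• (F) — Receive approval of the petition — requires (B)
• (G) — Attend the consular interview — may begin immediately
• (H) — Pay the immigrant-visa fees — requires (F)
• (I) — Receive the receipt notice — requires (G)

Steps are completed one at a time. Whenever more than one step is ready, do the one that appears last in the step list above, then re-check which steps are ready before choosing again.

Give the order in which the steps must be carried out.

(G) (I) (D) (C) (B) (F) (H) (E) (A)

(G) is the only step with nothing outstanding, so it goes first.
Ready: (I) and (D). (I) is listed later → (I).
Ready: (D) and (C). (D) is listed later → (D).
(C) needed (I), now all done → (C).
That leaves (B) as the only ready step → (B).
(F) is the only step now ready → (F).
Ready: (H) and (E). (H) is listed later → (H).
(A) now also ready, so the ready set is {(E), (A)}; (E) is listed later → (E).
(A) needed (H) and (D), now all done → (A).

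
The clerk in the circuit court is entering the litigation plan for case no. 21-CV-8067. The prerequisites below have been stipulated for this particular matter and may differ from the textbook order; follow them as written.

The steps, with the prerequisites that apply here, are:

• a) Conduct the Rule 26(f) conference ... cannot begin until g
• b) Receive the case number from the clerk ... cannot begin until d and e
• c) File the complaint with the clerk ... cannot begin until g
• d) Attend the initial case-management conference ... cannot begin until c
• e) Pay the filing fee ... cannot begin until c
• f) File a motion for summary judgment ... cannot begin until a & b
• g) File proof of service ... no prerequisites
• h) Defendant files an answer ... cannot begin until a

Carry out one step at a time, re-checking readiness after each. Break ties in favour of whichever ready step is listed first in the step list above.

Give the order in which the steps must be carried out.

g a c d e b f h

Only g has no prerequisites, so it is first.
a and c are both available; a is listed earlier → a.
Now c and h have their prerequisites met. c is listed earlier, so c next.
d, e and h are all available; d is listed earlier → d.
Ready: e and h. e is listed earlier → e.
b now also ready, so the ready set is {b, h}; b is listed earlier → b.
Ready: f and h. f is listed earlier → f.
h needed a, now all done → h.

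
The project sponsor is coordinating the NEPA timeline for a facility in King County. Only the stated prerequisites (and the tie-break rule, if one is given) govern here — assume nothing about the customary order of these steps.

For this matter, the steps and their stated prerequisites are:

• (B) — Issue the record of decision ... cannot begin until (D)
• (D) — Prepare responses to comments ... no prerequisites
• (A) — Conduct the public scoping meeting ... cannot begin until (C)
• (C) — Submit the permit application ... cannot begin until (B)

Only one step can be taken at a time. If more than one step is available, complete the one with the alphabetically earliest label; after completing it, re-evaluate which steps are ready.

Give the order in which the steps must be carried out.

(D), (B), (C), (A)

(D) has no prerequisites → (D) first.
(B) is the only step now ready → (B).
(C) needed (B), now all done → (C).
That leaves (A) as the only ready step → (A).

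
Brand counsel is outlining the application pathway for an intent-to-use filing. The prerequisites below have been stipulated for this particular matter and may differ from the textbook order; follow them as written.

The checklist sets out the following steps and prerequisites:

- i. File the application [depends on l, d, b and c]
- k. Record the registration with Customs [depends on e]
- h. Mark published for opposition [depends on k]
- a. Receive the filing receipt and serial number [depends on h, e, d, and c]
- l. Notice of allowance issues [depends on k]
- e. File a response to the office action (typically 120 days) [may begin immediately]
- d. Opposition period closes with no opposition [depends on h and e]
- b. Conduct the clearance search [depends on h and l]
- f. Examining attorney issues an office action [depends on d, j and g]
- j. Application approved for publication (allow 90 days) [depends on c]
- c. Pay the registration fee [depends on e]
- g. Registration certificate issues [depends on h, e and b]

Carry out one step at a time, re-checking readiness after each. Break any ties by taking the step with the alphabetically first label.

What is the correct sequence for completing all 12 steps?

e has no prerequisites → e first.
Ready: c and k. c has the earlier label → c.
j now also ready, so the ready set is {j, k}; j has the earlier label → j.
Next only k has its prerequisites met → k.
Ready: h and l. h has the earlier label → h.
d now also ready, so the ready set is {d, l}; d has the earlier label → d.
Now a and l have their prerequisites met. a has the earlier label, so a next.
l is the only step now ready → l.
b needed h and l, now all done → b.
g and i are both available; g has the earlier label → g.
f now also ready, so the ready set is {f, i}; f has the earlier label → f.
That leaves i as the only ready step → i.

e, c, j, k, h, d, a, l, b, g, f, i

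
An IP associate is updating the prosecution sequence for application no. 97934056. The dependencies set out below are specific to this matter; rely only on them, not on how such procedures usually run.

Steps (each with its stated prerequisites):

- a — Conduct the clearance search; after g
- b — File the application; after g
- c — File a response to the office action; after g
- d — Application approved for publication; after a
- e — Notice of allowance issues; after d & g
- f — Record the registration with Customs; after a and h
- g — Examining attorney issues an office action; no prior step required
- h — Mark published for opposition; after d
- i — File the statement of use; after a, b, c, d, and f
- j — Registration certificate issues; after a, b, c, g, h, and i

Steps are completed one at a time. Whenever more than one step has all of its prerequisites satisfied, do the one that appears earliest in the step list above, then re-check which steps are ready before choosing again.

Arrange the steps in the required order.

g a b c d e h f i j

g has no prerequisites → g first.
Now a, b and c have their prerequisites met. a is listed earlier, so a next.
d now also ready, so the ready set is {b, c, d}; b is listed earlier → b.
c and d are both available; c is listed earlier → c.
d is the only step now ready → d.
e and h are both available; e is listed earlier → e.
h is the only step now ready → h.
f needed a and h, now all done → f.
Next only i has its prerequisites met → i.
That leaves j as the only ready step → j.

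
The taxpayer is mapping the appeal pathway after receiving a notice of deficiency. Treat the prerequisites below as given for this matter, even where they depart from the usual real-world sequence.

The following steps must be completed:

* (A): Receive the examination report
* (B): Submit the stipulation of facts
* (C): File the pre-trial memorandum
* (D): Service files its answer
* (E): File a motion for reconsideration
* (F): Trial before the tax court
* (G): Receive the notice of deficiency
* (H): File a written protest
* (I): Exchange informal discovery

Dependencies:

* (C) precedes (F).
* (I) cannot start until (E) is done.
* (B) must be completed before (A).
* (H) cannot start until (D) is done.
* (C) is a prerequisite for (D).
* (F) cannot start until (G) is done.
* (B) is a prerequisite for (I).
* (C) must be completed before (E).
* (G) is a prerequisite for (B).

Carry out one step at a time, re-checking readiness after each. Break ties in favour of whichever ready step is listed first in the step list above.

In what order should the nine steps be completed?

(C) and (G) have no prerequisites; (C) is listed earlier, so (C) is first.
(D), (E) and (G) are all available; (D) is listed earlier → (D).
(E), (G) and (H) are all available; (E) is listed earlier → (E).
Now (G) and (H) have their prerequisites met. (G) is listed earlier, so (G) next.
Ready: (B), (F) and (H). (B) is listed earlier → (B).
Ready: (A), (F), (H) and (I). (A) is listed earlier → (A).
(F), (H) and (I) are all available; (F) is listed earlier → (F).
(H) and (I) are both available; (H) is listed earlier → (H).
That leaves (I) as the only ready step → (I).

(C) → (D) → (E) → (G) → (B) → (A) → (F) → (H) → (I)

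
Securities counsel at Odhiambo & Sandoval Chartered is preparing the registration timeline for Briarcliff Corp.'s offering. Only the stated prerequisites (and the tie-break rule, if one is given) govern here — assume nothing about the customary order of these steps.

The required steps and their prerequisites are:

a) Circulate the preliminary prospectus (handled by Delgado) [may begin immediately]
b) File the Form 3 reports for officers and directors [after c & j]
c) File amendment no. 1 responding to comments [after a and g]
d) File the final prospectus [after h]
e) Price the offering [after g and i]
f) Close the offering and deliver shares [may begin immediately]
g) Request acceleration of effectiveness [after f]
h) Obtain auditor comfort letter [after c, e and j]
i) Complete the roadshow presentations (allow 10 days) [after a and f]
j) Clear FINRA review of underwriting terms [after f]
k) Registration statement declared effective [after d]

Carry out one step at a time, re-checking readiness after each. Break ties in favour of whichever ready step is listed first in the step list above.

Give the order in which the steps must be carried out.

Nothing is required for a and f. a is listed earlier → a first.
Next only f has its prerequisites met → f.
g, i and j are all available; g is listed earlier → g.
Ready: c, i and j. c is listed earlier → c.
i and j are both available; i is listed earlier → i.
Now e and j have their prerequisites met. e is listed earlier, so e next.
j needed f, now all done → j.
Now b and h have their prerequisites met. b is listed earlier, so b next.
h needed c, e and j, now all done → h.
d needed h, now all done → d.
k is the only step now ready → k.

a, f, g, c, i, e, j, b, h, d, k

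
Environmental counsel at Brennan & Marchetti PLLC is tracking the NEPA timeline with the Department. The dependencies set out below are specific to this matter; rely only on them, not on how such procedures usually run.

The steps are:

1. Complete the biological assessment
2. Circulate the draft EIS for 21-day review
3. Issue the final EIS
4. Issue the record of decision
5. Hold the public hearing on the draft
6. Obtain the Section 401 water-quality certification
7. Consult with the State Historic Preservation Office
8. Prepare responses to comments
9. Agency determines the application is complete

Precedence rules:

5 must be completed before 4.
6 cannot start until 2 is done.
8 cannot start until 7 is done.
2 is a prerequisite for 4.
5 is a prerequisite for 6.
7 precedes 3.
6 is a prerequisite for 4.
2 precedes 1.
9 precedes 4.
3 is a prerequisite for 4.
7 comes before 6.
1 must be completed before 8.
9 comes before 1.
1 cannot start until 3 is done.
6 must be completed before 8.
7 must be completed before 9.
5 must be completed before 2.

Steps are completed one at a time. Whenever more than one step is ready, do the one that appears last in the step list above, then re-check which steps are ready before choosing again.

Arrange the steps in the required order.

7 9 5 3 2 6 4 1 8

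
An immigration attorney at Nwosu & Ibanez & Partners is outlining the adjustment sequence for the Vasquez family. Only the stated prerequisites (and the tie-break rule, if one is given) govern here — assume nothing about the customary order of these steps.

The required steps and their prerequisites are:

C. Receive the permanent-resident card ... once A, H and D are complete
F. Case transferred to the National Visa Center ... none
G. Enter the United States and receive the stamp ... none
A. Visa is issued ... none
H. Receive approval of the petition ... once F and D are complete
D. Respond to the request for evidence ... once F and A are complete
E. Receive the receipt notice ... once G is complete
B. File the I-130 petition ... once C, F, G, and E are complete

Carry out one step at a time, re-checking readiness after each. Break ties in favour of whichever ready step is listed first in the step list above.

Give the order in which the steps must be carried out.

F, G and A have no prerequisites; F is listed earlier, so F is first.
Now G and A have their prerequisites met. G is listed earlier, so G next.
E now also ready, so the ready set is {A, E}; A is listed earlier → A.
Ready: D and E. D is listed earlier → D.
H now also ready, so the ready set is {H, E}; H is listed earlier → H.
Now C and E have their prerequisites met. C is listed earlier, so C next.
Next only E has its prerequisites met → E.
B needed C, F, G and E, now all done → B.

F, G, A, D, H, C, E, B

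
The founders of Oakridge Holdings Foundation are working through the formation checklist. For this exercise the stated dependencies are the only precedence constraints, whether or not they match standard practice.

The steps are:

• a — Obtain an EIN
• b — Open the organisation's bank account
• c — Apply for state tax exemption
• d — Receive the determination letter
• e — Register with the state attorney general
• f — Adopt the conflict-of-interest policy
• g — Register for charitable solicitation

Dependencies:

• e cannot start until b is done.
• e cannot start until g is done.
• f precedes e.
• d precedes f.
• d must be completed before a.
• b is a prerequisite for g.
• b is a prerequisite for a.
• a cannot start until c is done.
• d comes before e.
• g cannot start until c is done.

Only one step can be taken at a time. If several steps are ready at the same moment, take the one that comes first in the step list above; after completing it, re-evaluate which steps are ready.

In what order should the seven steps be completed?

b, c, d, a, f, g, e

Nothing is required for b, c and d. b is listed earlier → b first.
Now c and d have their prerequisites met. c is listed earlier, so c next.
g now also ready, so the ready set is {d, g}; d is listed earlier → d.
a, f and g are all available; a is listed earlier → a.
Ready: f and g. f is listed earlier → f.
That leaves g as the only ready step → g.
e is the only step now ready → e.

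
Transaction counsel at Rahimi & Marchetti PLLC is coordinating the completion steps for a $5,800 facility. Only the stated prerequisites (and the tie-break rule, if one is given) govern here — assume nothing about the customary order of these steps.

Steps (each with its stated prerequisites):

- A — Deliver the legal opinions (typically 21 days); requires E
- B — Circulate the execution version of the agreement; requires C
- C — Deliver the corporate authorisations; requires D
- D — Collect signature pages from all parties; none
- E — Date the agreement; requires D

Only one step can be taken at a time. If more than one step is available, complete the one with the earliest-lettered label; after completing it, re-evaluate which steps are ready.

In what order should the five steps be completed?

D, C, B, E, A

D has no prerequisites → D first.
Ready: C and E. C has the earlier label → C.
B now also ready, so the ready set is {B, E}; B has the earlier label → B.
E is the only step now ready → E.
That leaves A as the only ready step → A.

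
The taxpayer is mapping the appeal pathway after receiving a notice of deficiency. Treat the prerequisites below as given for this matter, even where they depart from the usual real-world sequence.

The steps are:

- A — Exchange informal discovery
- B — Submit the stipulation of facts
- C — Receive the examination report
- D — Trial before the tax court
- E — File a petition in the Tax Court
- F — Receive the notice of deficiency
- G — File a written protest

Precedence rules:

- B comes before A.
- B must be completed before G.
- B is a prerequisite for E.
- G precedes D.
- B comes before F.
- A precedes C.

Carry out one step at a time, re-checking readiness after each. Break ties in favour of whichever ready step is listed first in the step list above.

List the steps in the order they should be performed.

B has no prerequisites → B first.
Ready: A, E, F and G. A is listed earlier → A.
Now C, E, F and G have their prerequisites met. C is listed earlier, so C next.
E, F and G are all available; E is listed earlier → E.
Now F and G have their prerequisites met. F is listed earlier, so F next.
G needed B, now all done → G.
That leaves D as the only ready step → D.

B, A, C, E, F, G, D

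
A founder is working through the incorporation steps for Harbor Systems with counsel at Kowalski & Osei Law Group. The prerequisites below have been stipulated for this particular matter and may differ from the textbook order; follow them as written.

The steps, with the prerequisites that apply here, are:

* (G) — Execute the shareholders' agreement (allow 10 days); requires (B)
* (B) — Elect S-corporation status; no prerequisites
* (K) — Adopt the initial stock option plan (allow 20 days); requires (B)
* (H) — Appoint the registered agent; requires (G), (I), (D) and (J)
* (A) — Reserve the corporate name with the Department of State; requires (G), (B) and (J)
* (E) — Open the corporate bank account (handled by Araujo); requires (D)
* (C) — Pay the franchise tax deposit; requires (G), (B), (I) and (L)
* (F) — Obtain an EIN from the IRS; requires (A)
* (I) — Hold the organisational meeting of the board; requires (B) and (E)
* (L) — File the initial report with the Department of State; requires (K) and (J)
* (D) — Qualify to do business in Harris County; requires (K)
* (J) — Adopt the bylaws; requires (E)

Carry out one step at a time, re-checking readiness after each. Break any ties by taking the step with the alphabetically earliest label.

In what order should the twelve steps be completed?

(B), (G), (K), (D), (E), (I), (J), (A), (F), (H), (L), (C)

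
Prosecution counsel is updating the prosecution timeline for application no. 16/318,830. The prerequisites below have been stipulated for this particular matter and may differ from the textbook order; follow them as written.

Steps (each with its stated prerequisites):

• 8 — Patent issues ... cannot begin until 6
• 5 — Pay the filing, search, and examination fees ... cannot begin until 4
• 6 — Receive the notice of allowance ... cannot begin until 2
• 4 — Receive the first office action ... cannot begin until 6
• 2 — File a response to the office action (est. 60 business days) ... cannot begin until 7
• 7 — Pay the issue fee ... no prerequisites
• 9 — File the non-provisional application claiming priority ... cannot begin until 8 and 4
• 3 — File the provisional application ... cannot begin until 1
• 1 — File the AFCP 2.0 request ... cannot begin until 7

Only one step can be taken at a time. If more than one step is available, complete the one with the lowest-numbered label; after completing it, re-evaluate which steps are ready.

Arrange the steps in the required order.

7 1 2 3 6 4 5 8 9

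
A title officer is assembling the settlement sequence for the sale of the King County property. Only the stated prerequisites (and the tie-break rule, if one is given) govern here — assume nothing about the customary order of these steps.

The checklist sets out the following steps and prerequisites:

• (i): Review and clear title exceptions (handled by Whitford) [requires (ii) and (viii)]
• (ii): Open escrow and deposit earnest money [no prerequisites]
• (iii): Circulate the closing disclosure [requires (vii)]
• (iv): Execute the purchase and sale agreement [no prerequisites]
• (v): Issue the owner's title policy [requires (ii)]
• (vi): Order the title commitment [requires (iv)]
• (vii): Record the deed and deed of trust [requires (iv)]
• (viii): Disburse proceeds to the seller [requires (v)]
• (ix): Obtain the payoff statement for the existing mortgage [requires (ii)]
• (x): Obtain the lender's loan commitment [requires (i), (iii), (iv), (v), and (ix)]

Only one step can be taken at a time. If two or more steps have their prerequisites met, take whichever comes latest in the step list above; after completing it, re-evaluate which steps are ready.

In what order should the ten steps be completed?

Nothing is required for (iv) and (ii). (iv) is listed later → (iv) first.
(vii), (vi) and (ii) are all available; (vii) is listed later → (vii).
Now (vi), (iii) and (ii) have their prerequisites met. (vi) is listed later, so (vi) next.
Ready: (iii) and (ii). (iii) is listed later → (iii).
That leaves (ii) as the only ready step → (ii).
Now (ix) and (v) have their prerequisites met. (ix) is listed later, so (ix) next.
(v) needed (ii), now all done → (v).
(viii) is the only step now ready → (viii).
Next only (i) has its prerequisites met → (i).
(x) is the only step now ready → (x).

(iv) → (vii) → (vi) → (iii) → (ii) → (ix) → (v) → (viii) → (i) → (x)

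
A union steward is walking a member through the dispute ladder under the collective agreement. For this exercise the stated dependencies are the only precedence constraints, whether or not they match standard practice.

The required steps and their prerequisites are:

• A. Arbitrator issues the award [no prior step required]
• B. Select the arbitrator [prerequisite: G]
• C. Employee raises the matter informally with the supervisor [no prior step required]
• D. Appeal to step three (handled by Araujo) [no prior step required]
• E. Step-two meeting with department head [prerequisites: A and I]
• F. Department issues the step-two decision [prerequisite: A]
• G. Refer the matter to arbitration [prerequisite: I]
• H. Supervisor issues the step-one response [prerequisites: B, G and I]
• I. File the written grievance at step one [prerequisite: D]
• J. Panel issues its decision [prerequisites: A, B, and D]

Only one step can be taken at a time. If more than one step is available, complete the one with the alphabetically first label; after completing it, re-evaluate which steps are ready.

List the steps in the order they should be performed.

A C D F I E G B H J

A, C and D have no prerequisites; A has the earlier label, so A is first.
F now also ready, so the ready set is {C, D, F}; C has the earlier label → C.
Now D and F have their prerequisites met. D has the earlier label, so D next.
Now F and I have their prerequisites met. F has the earlier label, so F next.
I needed D, now all done → I.
Now E and G have their prerequisites met. E has the earlier label, so E next.
Next only G has its prerequisites met → G.
B is the only step now ready → B.
Ready: H and J. H has the earlier label → H.
That leaves J as the only ready step → J.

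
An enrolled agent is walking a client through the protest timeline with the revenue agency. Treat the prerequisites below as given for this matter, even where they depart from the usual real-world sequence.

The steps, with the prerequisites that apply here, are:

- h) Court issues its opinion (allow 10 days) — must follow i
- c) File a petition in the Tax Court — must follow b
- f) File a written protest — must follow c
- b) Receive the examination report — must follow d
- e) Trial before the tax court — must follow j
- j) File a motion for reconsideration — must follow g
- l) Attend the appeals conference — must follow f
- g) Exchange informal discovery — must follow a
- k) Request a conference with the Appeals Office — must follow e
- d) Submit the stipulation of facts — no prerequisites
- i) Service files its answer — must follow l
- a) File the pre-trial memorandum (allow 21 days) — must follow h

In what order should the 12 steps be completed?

d, b, c, f, l, i, h, a, g, j, e, k

Only d has no prerequisites, so it is first.
b needed d, now all done → b.
c needed b, now all done → c.
That leaves f as the only ready step → f.
l needed f, now all done → l.
That leaves i as the only ready step → i.
h is the only step now ready → h.
Next only a has its prerequisites met → a.
That leaves g as the only ready step → g.
j is the only step now ready → j.
e needed j, now all done → e.
k needed e, now all done → k.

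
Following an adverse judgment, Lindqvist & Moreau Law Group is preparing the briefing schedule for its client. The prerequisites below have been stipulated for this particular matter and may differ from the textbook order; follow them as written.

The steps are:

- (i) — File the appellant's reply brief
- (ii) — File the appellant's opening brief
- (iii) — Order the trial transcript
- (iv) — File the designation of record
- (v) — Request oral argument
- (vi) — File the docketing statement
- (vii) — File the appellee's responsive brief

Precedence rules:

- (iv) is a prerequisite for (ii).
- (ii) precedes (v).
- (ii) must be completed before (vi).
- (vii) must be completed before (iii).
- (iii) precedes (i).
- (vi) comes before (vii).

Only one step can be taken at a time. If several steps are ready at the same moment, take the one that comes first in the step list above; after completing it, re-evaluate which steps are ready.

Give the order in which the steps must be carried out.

(iv), (ii), (v), (vi), (vii), (iii), (i)

(iv) has no prerequisites → (iv) first.
Next only (ii) has its prerequisites met → (ii).
Now (v) and (vi) have their prerequisites met. (v) is listed earlier, so (v) next.
(vi) is the only step now ready → (vi).
(vii) is the only step now ready → (vii).
(iii) is the only step now ready → (iii).
(i) needed (iii), now all done → (i).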